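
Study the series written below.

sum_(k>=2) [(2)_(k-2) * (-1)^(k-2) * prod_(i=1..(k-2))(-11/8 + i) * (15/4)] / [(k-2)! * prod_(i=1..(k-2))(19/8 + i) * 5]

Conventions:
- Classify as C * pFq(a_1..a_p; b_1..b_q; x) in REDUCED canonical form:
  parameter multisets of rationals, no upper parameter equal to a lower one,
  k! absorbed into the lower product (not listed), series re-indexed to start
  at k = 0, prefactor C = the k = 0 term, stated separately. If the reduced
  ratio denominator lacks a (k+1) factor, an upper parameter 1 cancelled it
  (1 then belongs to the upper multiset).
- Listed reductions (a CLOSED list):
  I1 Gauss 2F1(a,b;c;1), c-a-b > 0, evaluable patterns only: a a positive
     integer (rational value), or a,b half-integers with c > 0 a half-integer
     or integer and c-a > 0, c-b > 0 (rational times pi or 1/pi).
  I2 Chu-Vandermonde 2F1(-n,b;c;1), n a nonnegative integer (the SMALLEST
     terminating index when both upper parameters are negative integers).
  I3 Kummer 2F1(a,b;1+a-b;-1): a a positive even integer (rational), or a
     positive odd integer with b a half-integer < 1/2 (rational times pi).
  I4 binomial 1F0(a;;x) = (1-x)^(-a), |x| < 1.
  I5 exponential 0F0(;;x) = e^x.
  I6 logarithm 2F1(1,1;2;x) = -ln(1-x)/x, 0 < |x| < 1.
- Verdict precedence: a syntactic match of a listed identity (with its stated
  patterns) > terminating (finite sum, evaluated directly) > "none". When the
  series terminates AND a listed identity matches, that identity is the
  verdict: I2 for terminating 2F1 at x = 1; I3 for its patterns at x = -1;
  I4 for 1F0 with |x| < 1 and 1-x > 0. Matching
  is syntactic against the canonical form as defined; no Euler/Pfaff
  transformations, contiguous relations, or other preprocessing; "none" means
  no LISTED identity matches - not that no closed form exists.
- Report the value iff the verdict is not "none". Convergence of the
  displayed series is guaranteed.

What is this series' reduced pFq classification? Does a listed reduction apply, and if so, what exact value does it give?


Key step: x = (-1) and the lower running product (C = 3/4) is a rising factorial.
Consecutive-term ratio: r(k) = (-1) * (k-3/8) (k+2) / [(k+27/8) (k+1)] - poly over poly, x = (-1) from leading terms; C = 3/4 at k = 0.

The series (x = -1) is 2F1: upper {-3/8, 2}, lower {27/8}, prefactor 3/4. Verdict: Kummer (I3) fires (x = -1; c = 27/8 equals 1+a-b for upper {-3/8, 2}: listed pattern). Exact value: 57/64.


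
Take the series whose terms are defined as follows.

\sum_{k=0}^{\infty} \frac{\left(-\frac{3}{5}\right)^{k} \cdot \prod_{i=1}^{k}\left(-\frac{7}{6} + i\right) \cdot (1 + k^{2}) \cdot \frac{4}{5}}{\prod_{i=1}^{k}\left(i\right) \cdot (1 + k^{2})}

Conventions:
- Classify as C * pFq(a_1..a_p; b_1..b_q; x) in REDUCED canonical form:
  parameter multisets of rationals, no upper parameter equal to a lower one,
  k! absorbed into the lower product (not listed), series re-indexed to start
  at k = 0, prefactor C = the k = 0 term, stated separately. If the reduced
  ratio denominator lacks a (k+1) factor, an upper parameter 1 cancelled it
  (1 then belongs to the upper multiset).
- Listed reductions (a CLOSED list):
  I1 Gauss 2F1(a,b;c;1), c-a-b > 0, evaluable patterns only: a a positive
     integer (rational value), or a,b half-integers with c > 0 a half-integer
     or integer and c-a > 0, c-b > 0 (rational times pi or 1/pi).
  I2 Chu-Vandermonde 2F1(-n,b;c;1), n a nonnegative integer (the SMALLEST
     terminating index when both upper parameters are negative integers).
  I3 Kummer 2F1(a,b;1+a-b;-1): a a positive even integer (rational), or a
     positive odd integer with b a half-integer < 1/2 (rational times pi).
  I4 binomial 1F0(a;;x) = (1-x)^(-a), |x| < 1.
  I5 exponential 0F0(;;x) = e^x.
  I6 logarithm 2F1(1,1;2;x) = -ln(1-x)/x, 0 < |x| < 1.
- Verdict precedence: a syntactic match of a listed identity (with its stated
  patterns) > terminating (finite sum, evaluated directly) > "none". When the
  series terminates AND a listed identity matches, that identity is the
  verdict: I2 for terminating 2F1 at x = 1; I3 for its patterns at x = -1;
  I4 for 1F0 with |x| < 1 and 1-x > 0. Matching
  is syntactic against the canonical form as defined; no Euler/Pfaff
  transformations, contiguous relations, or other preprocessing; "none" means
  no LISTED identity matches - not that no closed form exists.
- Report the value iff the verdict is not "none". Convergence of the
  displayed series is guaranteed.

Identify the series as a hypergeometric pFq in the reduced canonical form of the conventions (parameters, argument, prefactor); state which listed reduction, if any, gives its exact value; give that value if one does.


The series (x = -\frac{3}{5}) is 1F0: upper {-\frac{1}{6}}, lower {-}, prefactor \frac{4}{5}. Verdict: the binomial series (I4) matches (the 1F0 binomial series: exponent 1/6, x = -\frac{3}{5}). Sum: \frac{4}{5} \cdot \left(\frac{8}{5}\right)^{\frac{1}{6}}.

Key step: t_0 being \frac{4}{5}, the factor k^2 + 1 cancels (top and bottom), leaving prefactor 4/5.
Adjacent-term ratio: r(k) = -\frac{3}{5} * (k-\frac{1}{6}) / [(k+1)] - rational in k. x = -\frac{3}{5}; t_0 = \frac{4}{5}; negate the roots.


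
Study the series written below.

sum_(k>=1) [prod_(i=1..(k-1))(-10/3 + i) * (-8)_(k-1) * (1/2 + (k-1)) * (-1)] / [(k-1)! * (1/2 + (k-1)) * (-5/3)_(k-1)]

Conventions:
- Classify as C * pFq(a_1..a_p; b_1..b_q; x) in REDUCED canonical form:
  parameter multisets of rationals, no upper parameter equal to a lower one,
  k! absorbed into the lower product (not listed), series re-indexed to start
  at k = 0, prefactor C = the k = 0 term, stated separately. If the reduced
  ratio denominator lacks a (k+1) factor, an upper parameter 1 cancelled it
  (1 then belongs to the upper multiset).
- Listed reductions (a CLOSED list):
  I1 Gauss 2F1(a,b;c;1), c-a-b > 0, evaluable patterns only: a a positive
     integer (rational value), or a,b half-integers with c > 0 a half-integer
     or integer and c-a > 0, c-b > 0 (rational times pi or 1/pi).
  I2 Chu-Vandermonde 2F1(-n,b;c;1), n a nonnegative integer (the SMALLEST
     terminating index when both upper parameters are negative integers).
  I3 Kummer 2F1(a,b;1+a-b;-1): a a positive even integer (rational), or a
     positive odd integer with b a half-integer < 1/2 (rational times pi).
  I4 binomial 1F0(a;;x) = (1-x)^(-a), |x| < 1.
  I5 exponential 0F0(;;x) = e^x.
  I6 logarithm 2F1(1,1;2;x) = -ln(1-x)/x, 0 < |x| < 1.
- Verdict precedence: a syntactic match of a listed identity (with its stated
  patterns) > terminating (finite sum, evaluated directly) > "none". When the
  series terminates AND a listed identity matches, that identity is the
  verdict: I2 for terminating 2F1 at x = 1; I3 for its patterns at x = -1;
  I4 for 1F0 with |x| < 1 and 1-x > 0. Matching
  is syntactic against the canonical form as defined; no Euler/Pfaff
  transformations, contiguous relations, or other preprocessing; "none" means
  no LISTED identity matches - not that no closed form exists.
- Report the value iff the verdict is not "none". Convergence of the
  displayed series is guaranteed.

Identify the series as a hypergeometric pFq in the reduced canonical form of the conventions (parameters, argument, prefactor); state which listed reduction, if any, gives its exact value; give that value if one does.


At argument 1: a 2F1 with upper {-8, -7/3}, lower {-5/3}, scaled by C = -1. Verdict: the Chu-Vandermonde identity I2 applies (terminating 2F1 at x = 1 with n = 8, b = -7/3, c = -5/3). Its exact value is -4301/26.

Structural cue: with t_0 = -1, striking the common factor k + 1/2 reduces the term (prefactor -1).
Term ratio: r(k) = 1 * (k-8) (k-7/3) / [(k-5/3) (k+1)] ; factor over Q: parameters, x = 1, and C = -1.


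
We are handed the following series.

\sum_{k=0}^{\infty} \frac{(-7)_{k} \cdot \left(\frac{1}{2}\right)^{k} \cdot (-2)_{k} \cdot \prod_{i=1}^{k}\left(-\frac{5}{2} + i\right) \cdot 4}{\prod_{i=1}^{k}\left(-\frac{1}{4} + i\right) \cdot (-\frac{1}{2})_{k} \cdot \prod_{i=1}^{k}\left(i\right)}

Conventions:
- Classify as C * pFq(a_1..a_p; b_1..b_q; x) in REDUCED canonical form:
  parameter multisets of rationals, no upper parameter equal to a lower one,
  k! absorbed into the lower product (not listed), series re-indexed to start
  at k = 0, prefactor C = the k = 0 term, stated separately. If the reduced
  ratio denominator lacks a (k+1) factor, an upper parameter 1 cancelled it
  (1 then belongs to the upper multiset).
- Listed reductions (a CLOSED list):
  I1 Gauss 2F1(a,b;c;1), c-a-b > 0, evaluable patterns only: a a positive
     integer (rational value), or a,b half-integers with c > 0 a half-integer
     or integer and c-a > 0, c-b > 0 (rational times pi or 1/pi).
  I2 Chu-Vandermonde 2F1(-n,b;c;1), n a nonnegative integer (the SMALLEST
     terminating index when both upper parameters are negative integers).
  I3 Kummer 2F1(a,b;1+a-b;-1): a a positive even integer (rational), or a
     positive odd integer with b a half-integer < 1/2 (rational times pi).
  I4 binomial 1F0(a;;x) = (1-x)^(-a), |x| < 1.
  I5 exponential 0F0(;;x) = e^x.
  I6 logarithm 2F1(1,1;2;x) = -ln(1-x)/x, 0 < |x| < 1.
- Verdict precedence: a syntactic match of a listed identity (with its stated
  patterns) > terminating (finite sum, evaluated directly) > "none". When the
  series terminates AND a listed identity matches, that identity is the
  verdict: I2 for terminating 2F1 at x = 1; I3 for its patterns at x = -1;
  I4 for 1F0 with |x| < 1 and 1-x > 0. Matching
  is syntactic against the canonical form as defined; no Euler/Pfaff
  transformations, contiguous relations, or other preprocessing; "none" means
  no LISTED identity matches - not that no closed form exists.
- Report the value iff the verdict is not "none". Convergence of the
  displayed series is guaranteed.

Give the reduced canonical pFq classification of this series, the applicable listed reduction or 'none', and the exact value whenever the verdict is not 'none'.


Key observation: from the first term 4: the product of the first k integers (C = 4) is k!.
Step ratio: r(k) = \frac{1}{2} * (k-7) (k-2) (k-\frac{3}{2}) / [(k-\frac{1}{2}) (k+\frac{3}{4}) (k+1)] - rational in k, leading ratio \frac{1}{2}; with t_0 = 4, classification follows.

This is 4 * 3F2(-7, -2, -\frac{3}{2}; -\frac{1}{2}, \frac{3}{4}; \frac{1}{2}) in reduced canonical form. Verdict: terminating - the sum ends at index 2 because -2 is a negative integer; exact evaluation follows. Exact value: 20.


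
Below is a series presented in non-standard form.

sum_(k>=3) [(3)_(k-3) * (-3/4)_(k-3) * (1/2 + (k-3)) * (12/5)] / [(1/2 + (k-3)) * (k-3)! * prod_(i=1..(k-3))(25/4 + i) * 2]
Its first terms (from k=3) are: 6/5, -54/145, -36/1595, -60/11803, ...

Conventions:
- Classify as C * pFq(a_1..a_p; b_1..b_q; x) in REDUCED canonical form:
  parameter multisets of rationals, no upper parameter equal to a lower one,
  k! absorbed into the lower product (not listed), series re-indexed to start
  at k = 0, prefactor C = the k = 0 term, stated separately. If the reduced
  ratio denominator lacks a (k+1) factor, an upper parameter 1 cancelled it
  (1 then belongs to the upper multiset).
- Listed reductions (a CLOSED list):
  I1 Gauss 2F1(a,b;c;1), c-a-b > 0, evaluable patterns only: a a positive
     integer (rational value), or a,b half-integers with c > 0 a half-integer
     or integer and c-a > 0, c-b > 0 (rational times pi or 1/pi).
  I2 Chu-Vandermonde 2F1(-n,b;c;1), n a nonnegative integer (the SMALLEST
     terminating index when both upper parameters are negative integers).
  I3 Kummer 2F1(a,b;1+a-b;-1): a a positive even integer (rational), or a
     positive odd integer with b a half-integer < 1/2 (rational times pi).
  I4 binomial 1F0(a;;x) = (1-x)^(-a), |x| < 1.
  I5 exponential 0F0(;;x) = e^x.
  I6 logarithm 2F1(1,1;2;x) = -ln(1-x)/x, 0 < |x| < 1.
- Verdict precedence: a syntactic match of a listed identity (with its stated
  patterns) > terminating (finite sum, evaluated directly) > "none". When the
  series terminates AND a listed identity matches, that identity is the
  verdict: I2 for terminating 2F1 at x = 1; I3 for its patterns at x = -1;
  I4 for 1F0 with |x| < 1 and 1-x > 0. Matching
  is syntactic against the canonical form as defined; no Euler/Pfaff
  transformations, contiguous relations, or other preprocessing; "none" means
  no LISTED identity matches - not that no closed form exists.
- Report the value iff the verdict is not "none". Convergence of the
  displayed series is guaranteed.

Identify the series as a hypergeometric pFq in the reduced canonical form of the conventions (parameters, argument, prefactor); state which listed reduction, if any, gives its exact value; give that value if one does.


This is 6/5 * 2F1(-3/4, 3; 29/4; 1) in reduced canonical form. Verdict: Gauss (I1, integer-parameter pattern) fires (x = 1: the Gamma ratio telescopes since c-a-b = 5 > 0 and a = 3 in Z>0). Sum: 51/64.

Key step: with t_0 = 6/5, the lower running product (C = 6/5, x = 1) is a rising factorial.
Consecutive-term ratio: r(k) = 1 * (k-3/4) (k+3) / [(k+29/4) (k+1)] - rational in k. x = 1; t_0 = 6/5; negate the roots.


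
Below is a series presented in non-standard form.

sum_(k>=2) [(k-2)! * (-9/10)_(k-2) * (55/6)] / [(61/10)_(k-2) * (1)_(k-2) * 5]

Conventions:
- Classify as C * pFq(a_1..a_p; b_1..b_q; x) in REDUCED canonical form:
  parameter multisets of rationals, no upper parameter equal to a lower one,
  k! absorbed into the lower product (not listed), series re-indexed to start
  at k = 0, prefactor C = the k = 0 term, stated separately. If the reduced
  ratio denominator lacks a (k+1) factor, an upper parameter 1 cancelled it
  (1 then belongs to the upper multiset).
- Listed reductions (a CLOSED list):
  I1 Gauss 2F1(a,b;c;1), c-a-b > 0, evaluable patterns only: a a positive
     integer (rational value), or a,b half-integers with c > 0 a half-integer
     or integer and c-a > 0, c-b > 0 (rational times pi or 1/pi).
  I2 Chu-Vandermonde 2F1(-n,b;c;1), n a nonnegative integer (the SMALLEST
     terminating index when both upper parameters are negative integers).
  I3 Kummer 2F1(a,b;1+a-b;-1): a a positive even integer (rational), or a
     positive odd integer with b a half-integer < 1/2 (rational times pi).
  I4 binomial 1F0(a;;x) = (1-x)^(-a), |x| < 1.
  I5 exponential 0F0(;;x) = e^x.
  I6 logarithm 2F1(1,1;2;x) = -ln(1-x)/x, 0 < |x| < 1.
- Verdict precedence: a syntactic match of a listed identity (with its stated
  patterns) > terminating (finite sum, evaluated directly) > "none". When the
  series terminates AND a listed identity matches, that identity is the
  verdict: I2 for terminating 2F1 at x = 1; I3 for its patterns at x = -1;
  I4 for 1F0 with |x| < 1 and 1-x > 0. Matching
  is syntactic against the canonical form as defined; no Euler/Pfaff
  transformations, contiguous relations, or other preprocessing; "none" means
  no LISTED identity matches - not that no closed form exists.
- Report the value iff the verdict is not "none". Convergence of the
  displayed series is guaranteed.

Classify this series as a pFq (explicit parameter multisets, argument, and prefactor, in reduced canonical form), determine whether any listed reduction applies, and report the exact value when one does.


Reduced: x = 1, 2F1, upper = {-9/10, 1}, lower = {61/10}, C = 11/6. Verdict: Gauss (I1, integer-parameter pattern) applies (x = 1: the Gamma ratio telescopes since c-a-b = 6 > 0 and a = 1 in Z>0). Exact value: 187/120.

Key step: t_0 = 11/6 here, and (1)_k (C = 11/6) is k! itself.
Consecutive-term ratio: r(k) = 1 * (k-9/10) (k+1) / [(k+61/10) (k+1)] - rational; roots negated = parameters, x = 1, C = 11/6.


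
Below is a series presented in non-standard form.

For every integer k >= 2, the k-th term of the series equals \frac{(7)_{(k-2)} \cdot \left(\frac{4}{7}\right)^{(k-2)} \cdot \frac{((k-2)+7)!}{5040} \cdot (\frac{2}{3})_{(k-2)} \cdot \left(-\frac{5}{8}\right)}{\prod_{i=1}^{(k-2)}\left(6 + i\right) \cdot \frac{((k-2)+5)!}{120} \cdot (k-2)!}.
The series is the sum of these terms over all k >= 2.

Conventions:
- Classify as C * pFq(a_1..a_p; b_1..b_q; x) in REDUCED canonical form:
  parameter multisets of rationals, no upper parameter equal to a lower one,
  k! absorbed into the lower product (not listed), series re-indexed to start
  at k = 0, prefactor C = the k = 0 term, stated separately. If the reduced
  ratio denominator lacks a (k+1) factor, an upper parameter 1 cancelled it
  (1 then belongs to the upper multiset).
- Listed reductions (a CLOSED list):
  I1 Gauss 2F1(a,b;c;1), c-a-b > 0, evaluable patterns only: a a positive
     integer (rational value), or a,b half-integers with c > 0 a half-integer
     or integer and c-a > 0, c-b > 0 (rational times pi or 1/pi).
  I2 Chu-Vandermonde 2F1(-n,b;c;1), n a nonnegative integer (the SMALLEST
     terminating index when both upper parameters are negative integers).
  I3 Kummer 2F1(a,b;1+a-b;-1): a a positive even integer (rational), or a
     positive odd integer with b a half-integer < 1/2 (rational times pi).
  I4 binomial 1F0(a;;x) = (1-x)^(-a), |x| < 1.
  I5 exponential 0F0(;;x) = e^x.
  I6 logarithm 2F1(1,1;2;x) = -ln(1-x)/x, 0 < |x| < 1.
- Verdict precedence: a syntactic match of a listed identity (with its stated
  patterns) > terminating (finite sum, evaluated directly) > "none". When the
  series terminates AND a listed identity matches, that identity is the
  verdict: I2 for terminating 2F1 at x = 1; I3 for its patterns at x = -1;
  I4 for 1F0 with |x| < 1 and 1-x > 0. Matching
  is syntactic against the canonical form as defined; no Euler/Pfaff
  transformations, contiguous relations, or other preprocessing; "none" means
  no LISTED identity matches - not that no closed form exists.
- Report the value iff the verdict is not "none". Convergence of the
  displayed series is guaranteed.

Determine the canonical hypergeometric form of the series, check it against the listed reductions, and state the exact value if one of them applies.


Reduced: x = \frac{4}{7}, 2F1, upper = {\frac{2}{3}, 8}, lower = {6}, C = -\frac{5}{8}. Verdict: none - this 2F1 at x = \frac{4}{7} matches no listed pattern, and upper {\frac{2}{3}, 8} holds no stopper.

Structural cue: from the first term -\frac{5}{8}: the factorial ratio (C = -5/8, x = 4/7) (k+a-1)!/(a-1)! is a rising factorial (a)_k.
Step ratio: r(k) = \frac{4}{7} * (k+\frac{2}{3}) (k+8) / [(k+6) (k+1)] - poly over poly, x = \frac{4}{7} from leading terms; C = -\frac{5}{8} at k = 0.


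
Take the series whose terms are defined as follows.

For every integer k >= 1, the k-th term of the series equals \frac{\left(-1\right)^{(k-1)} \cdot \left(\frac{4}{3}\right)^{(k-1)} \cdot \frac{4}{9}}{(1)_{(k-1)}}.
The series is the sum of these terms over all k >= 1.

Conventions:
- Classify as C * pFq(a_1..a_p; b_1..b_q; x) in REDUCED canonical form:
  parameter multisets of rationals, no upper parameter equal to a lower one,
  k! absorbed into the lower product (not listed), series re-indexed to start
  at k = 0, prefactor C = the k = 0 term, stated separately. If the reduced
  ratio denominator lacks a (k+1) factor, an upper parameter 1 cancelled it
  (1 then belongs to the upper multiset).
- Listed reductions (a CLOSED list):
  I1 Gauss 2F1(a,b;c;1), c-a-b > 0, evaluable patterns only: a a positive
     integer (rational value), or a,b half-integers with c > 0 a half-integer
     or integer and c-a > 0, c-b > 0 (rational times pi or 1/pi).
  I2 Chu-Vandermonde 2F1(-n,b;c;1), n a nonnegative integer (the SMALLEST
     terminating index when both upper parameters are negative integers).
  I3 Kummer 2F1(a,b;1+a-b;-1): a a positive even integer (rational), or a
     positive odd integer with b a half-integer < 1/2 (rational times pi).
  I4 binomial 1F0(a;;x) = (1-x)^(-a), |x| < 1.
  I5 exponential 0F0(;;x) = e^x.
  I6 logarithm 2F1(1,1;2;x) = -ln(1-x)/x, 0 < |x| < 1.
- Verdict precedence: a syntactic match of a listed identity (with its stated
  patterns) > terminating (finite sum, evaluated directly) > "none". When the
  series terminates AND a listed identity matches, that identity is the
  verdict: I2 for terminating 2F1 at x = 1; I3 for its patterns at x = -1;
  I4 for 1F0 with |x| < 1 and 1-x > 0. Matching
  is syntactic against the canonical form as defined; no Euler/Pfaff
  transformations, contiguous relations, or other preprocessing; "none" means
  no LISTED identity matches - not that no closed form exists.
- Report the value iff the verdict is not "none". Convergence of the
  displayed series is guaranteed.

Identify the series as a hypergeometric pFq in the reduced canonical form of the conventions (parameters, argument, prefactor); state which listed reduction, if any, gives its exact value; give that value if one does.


With C = \frac{4}{9}: the canonical form is 0F0(-; -; -\frac{4}{3}). Verdict: the I5 exponential reduction applies (the 0F0 exponential series at x = -\frac{4}{3}). Exact value: \frac{4}{9} \cdot e^{-\frac{4}{3}}.

Structural cue: from the first term \frac{4}{9}: (1)_k (C = 4/9, x = -4/3) is k! itself.
Term ratio: r(k) = -\frac{4}{3} * 1 / [(k+1)] ; factor over Q: parameters, x = -\frac{4}{3}, and C = \frac{4}{9}.


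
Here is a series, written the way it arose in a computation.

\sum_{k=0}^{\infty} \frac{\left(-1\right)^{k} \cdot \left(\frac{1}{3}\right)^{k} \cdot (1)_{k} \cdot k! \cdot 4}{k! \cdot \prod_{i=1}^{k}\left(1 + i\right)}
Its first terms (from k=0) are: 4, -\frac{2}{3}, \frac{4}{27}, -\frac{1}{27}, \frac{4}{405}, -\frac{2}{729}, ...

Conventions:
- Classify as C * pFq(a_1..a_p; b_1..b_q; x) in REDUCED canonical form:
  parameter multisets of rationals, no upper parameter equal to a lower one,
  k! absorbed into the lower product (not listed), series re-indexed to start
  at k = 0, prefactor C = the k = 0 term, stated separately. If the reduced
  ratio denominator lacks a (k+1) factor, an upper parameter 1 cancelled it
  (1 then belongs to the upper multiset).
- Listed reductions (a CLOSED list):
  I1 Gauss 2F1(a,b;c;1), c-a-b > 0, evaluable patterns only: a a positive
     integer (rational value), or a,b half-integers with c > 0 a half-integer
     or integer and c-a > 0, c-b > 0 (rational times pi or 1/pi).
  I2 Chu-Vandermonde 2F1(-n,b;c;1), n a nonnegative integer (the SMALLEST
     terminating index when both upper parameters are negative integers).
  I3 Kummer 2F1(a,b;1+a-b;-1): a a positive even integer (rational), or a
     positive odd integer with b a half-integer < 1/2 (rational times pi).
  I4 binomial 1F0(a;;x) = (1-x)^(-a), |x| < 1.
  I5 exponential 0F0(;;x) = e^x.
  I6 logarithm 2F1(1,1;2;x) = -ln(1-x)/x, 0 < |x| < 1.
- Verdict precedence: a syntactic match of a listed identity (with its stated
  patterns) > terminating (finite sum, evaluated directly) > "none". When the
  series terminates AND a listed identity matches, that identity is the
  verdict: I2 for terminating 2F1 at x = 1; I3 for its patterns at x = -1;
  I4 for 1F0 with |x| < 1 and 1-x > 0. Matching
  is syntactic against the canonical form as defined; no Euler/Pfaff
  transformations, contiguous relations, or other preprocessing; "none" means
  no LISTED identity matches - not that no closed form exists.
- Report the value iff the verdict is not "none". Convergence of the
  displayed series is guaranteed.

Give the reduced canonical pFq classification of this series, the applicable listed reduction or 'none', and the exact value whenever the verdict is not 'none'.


With C = 4: the canonical form is 2F1(1, 1; 2; -\frac{1}{3}). Verdict (x = -\frac{1}{3}): logarithm (I6) applies (the logarithm: parameters (1,1;2), x = -\frac{1}{3}). Its exact value is 12 \cdot \ln\left(\frac{4}{3}\right).

Structural cue: with t_0 = 4, the lower running product (C = 4, x = -1/3) is a rising factorial.
Step ratio: r(k) = -\frac{1}{3} * (k+1) (k+1) / [(k+2) (k+1)] ; factor over Q: parameters, x = -\frac{1}{3}, and C = 4.


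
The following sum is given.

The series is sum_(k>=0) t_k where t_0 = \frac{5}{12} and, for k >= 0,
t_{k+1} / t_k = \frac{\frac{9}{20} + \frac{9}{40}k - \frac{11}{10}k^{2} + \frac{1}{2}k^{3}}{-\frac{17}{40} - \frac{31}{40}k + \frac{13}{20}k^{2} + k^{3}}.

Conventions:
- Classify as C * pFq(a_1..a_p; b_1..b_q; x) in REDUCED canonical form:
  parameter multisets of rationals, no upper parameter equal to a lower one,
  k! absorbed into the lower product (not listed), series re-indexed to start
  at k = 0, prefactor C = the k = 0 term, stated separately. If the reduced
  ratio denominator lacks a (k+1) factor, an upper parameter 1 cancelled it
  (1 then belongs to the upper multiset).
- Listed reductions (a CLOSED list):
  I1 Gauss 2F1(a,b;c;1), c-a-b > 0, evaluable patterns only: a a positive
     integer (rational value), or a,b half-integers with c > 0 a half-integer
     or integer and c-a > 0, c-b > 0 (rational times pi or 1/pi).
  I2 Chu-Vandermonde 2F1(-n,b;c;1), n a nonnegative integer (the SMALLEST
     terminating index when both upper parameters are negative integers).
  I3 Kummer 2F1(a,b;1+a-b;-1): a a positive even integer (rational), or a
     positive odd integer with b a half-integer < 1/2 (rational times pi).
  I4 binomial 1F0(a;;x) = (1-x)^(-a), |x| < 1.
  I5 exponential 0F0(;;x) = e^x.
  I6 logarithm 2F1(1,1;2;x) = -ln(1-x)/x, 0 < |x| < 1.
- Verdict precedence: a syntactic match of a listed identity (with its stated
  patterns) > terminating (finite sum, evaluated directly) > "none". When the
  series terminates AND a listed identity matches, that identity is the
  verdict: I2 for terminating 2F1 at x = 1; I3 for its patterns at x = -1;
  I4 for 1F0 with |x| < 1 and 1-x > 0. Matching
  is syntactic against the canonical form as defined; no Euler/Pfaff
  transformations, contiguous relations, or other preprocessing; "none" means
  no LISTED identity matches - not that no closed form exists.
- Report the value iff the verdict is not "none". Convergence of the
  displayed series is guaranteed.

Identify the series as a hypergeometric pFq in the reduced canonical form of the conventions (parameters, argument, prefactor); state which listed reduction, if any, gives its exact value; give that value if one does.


This is \frac{5}{12} * 2F1(-\frac{3}{2}, -\frac{6}{5}; -\frac{17}{20}; \frac{1}{2}) in reduced canonical form. Verdict: none. No listed pattern accepts 2F1(-\frac{3}{2}, -\frac{6}{5}; -\frac{17}{20}; \frac{1}{2}).

Structural cue: t_0 = \frac{5}{12} here, and the ratio is unreduced: k + 1/2 divides both sides (C = 5/12, x = 1/2).
Term ratio: r(k) = \frac{1}{2} * (k-\frac{3}{2}) (k-\frac{6}{5}) / [(k-\frac{17}{20}) (k+1)] ; factor over Q: parameters, x = \frac{1}{2}, and C = \frac{5}{12}.


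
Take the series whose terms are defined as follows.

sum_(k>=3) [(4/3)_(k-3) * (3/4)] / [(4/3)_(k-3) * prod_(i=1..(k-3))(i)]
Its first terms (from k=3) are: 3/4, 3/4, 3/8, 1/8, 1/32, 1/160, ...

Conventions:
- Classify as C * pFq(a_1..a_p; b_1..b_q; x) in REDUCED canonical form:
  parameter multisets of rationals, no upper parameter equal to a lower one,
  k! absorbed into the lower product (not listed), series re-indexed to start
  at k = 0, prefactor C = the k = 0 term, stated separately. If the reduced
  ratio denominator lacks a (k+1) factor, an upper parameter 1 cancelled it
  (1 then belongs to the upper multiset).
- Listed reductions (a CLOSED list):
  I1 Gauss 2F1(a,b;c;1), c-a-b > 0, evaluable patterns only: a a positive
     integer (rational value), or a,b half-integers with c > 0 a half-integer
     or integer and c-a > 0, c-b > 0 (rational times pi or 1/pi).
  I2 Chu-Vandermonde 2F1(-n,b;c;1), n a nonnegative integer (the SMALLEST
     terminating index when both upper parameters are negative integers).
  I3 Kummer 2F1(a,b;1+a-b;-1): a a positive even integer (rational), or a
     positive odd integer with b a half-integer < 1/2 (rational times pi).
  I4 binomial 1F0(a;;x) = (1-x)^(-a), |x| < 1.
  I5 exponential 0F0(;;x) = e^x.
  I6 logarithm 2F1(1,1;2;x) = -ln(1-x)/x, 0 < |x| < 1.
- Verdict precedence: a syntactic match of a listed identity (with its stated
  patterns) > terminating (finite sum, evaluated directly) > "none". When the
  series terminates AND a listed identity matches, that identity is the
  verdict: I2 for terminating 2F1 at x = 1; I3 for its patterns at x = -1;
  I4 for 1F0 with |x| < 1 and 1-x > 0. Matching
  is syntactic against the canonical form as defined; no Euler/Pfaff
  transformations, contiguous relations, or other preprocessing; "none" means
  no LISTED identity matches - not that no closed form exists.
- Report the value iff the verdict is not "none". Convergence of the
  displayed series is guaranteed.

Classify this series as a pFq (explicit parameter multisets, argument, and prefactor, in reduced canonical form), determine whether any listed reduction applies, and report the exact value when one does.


Reduced: x = 1, 0F0, upper = {-}, lower = {-}, C = 3/4. Verdict: the I5 exponential reduction matches (the 0F0 exponential series at x = 1). Its exact value is (3/4) * e^(1).

Structural cue: x = 1 and the parameter 4/3 appears in both the upper and lower lists and cancels.
Term ratio: r(k) = 1 * 1 / [(k+1)] - rational in k. x = 1; t_0 = 3/4; negate the roots.


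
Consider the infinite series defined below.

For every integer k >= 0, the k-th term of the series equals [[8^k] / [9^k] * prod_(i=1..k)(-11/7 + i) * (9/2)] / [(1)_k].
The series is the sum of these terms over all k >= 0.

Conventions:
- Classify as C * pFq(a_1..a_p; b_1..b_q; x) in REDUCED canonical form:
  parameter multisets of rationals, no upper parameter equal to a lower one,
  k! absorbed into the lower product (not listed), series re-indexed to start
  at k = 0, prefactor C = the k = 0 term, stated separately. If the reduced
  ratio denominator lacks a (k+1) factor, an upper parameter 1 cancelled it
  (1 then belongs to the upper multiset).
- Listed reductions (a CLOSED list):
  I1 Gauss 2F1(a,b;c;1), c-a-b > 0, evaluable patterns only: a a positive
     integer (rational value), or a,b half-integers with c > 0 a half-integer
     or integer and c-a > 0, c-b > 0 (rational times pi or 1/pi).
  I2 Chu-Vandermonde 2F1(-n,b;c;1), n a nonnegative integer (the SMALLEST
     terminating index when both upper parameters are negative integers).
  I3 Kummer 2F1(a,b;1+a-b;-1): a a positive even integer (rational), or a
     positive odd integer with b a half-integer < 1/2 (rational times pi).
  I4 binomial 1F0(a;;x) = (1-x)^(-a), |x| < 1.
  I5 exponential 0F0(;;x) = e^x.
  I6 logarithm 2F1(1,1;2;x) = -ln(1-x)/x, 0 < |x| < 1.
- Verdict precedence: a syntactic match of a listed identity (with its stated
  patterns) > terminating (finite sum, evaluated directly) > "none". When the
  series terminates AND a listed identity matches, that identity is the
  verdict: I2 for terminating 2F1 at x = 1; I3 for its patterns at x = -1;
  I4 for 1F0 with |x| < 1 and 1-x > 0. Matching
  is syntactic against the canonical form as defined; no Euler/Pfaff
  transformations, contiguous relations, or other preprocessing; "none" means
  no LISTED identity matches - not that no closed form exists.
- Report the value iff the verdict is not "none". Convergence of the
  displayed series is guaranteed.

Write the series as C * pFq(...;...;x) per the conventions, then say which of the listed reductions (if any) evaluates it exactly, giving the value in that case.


Key observation: with t_0 = 9/2, the running product (C = 9/2) telescopes to a rising factorial.
Term ratio: r(k) = (8/9) * (k-4/7) / [(k+1)] - rational; roots negated = parameters, x = (8/9), C = 9/2.

Classification (C = 9/2): 1F0 with upper {-4/7}, lower {-}, argument x = 8/9. Verdict: the I4 binomial reduction fires (the 1F0 binomial series: exponent 4/7, x = 8/9). Hence: (9/2) * (1/9)^(4/7).


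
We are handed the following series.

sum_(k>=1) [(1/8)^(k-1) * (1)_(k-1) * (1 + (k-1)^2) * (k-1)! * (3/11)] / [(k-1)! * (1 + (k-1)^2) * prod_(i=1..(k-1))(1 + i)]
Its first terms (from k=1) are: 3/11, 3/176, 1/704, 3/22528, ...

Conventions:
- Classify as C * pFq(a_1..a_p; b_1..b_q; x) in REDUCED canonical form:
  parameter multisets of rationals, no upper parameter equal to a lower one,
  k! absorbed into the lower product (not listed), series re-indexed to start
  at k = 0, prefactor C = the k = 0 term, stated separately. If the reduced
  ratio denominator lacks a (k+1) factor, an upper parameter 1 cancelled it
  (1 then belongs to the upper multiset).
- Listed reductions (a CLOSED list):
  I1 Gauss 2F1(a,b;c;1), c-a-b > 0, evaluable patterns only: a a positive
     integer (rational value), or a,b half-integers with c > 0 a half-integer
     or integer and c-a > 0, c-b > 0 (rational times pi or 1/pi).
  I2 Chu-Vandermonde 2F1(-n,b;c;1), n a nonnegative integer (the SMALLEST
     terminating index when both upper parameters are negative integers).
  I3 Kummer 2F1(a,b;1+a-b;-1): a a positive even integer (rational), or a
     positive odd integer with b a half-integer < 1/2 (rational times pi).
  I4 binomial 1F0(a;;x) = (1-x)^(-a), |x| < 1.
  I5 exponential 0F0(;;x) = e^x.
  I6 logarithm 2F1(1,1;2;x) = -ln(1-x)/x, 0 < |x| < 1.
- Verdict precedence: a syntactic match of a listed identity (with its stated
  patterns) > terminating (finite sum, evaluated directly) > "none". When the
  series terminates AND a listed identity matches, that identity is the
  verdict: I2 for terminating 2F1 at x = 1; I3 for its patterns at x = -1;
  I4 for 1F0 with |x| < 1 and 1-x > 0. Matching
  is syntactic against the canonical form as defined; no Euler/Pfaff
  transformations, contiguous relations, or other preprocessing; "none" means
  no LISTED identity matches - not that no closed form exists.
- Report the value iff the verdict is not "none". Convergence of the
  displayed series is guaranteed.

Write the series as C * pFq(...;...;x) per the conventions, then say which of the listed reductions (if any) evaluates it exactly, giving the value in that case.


x = 1/8 here; the reduced form reads 2F1, upper {1, 1}, lower {2}, C = 3/11. Verdict: the logarithmic series (I6) fires (the logarithm: parameters (1,1;2), x = 1/8). Value: (-24/11) * ln(7/8).

Key observation: with t_0 = 3/11, the lower running product (prefactor 3/11) is a rising factorial.
Adjacent-term ratio: r(k) = (1/8) * (k+1) (k+1) / [(k+2) (k+1)] - poly over poly, x = (1/8) from leading terms; C = 3/11 at k = 0.


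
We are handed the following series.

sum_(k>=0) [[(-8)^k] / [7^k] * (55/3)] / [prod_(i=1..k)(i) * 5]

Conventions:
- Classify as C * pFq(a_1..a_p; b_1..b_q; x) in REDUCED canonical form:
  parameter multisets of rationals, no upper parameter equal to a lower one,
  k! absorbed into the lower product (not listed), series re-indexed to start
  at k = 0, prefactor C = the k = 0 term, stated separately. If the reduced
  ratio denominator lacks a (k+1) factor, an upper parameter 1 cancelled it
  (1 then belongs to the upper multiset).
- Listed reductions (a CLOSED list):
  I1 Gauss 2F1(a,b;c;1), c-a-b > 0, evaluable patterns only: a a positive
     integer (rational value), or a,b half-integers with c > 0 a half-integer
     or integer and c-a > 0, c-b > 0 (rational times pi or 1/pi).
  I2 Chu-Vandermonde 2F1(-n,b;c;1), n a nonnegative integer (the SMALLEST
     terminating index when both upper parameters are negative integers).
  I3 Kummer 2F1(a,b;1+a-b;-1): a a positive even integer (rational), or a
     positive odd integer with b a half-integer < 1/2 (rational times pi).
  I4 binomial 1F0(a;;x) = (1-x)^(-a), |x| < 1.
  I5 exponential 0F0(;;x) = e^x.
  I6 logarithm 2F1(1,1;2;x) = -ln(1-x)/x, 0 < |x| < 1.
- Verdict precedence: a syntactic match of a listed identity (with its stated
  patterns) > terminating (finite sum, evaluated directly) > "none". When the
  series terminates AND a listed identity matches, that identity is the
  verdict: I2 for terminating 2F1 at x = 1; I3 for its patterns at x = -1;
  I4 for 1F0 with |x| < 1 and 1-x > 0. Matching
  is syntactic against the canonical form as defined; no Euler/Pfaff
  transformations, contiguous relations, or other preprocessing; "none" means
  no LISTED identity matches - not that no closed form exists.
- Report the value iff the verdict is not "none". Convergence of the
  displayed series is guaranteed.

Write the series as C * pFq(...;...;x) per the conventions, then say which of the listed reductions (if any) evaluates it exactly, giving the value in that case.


Canonical form: C = 11/3 times 0F0 with upper {-}, lower {-}, x = -8/7. Verdict at x = -8/7: the I5 exponential reduction matches (the 0F0 exponential series at x = -8/7). Exact value: (11/3) * e^(-8/7).

Key step: x = (-8/7) and the two geometric factors (C = 11/3, x = -8/7) combine into one argument.
Term ratio: r(k) = (-8/7) * 1 / [(k+1)] - rational in k, leading ratio (-8/7); with t_0 = 11/3, classification follows.


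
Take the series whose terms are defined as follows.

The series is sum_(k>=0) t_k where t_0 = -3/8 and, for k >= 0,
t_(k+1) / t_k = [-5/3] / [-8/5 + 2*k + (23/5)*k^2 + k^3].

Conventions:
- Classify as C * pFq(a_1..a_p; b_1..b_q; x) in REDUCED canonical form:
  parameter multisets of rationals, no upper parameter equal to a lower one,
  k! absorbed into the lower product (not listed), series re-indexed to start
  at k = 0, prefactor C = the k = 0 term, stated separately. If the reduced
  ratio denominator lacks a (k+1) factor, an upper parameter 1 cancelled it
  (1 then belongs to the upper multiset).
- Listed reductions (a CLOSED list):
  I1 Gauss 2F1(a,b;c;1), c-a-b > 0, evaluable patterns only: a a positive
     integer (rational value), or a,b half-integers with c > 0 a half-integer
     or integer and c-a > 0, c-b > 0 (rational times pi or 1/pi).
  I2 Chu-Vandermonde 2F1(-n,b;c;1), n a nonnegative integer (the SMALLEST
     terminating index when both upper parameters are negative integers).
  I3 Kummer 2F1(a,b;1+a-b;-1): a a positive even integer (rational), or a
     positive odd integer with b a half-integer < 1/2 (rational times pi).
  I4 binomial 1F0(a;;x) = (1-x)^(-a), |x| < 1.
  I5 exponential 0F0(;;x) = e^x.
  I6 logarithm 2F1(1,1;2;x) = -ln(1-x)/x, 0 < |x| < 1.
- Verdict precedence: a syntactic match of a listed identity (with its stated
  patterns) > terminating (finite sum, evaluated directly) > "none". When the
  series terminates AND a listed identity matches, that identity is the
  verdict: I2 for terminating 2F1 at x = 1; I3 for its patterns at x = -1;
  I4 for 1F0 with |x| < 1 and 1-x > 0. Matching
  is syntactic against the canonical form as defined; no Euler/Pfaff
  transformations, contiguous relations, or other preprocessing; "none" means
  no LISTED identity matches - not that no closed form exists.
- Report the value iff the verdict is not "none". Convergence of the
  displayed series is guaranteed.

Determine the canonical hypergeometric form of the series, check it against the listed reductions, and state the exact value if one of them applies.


x = -5/3 here; the reduced form reads 0F2, upper {-}, lower {-2/5, 4}, C = -3/8. Verdict: none. A 0F2 with upper {-} fits none of I1-I6 at x = -5/3; the sum runs forever.

The tell: x = (-5/3) and factor the ratio over Q (C = -3/8): negated roots = parameters.
Term ratio: r(k) = (-5/3) * 1 / [(k-2/5) (k+4) (k+1)] ; factor over Q: parameters, x = (-5/3), and C = -3/8.


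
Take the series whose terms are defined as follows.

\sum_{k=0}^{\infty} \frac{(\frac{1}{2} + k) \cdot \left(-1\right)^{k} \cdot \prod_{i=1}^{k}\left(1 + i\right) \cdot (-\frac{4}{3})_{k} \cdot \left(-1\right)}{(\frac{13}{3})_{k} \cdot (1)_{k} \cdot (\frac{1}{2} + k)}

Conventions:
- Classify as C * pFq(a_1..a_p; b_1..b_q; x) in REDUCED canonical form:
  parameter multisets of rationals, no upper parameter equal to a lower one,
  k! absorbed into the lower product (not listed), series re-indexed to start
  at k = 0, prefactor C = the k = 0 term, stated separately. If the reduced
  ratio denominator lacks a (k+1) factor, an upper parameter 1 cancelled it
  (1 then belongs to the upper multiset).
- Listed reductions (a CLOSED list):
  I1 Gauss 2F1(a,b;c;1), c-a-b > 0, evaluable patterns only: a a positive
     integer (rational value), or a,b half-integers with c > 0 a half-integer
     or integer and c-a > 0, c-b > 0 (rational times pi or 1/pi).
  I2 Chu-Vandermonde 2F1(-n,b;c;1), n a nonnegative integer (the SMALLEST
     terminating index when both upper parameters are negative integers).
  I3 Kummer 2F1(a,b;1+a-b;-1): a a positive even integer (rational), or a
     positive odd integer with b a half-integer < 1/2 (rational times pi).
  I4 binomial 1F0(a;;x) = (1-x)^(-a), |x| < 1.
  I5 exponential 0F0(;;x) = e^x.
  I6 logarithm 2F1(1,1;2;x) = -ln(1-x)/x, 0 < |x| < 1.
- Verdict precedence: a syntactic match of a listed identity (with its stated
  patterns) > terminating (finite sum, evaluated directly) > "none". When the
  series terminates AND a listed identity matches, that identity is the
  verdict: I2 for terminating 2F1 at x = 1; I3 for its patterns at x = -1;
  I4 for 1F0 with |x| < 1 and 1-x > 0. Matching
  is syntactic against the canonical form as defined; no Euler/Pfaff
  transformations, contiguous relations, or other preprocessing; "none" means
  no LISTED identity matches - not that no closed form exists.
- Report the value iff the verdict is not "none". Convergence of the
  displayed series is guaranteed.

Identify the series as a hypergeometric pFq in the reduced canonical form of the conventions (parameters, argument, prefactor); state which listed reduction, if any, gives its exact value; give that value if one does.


Reduced: x = -1, 2F1, upper = {-\frac{4}{3}, 2}, lower = {\frac{13}{3}}, C = -1. Verdict: Kummer's theorem (I3) applies (x = -1; c = \frac{13}{3} equals 1+a-b for upper {-\frac{4}{3}, 2}: listed pattern). Value: -\frac{5}{3}.

First insight: t_0 = -1 here, and k + 1/2 divides numerator and denominator alike; C = -1 after cancelling.
Step ratio: r(k) = -1 * (k-\frac{4}{3}) (k+2) / [(k+\frac{13}{3}) (k+1)] ; factor over Q: parameters, x = -1, and C = -1.
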